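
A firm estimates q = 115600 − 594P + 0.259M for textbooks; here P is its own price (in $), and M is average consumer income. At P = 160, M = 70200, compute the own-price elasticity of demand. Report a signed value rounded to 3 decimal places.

-2.453

At the given values, q = 115600 − 594(160) + 0.259(70200) = 38741.8.
∂q/∂P = −594.
E = (-594) × (160/38741.8) = -2.45316…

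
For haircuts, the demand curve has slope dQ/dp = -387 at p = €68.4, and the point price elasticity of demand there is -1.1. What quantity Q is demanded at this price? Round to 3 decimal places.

Ed = (dQ/dp)·(p/Q) ⇒ Q = (dQ/dp)·p/Ed = (-387)·68.4/(-1.1) = 24064.36363…

24064.364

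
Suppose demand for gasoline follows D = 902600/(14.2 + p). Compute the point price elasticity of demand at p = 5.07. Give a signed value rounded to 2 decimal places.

-0.26

dD/dp = −902600/(14.2 + p)² = -2430.7. At p = 5.07, D = 46839.6.
Ed = (dD/dp)·(p/D) = (-2430.7) × (5.07/46839.6) = -0.2631…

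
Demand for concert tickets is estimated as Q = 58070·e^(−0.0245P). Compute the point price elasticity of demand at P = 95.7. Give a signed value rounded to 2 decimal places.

-2.34

dQ/dP = −0.0245·Q = -136.411. At P = 95.7, Q = 5567.8.
Ed = (dQ/dP)·(P/Q) = (-136.411) × (95.7/5567.8) = -2.3446…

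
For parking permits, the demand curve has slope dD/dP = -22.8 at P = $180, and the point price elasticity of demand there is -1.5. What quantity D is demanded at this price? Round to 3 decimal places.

Ed = (dD/dP)·(P/D) ⇒ D = (dD/dP)·P/Ed = (-22.8)·180/(-1.5) = 2736

2736.000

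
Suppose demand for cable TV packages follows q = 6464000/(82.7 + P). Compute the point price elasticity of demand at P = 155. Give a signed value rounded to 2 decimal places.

dq/dP = −6464000/(82.7 + P)² = -114.404. At P = 155, q = 27193.9.
Ed = (dq/dP)·(P/q) = (-114.404) × (155/27193.9) = -0.6520…

-0.65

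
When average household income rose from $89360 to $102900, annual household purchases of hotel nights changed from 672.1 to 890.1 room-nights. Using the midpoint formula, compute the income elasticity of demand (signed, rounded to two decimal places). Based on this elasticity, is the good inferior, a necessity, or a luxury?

1.98; luxury

%ΔQ = (890.1 − 672.1)/[( 672.1 + 890.1)/2] = 218/781.1 = 0.279093…
%ΔIncome = (102900 − 89360)/[( 89360 + 102900)/2] = 13540/96130 = 0.140850…
E_income = (218/781.1) / (13540/96130) = 1.9814…
E_income > 1 ⇒ normal good, luxury.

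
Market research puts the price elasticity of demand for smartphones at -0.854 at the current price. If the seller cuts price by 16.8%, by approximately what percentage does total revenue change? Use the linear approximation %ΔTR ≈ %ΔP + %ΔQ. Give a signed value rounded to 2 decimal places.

-2.45%

%ΔQ ≈ Ed × %ΔP = (-0.854) × (-16.8%) = +14.3472%
%ΔTR ≈ %ΔP + %ΔQ = (-16.8%) + (+14.3472%) = -2.4528%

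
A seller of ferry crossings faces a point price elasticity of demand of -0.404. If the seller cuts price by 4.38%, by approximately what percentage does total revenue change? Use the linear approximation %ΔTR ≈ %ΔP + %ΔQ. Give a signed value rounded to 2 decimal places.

%ΔQ ≈ Ed × %ΔP = (-0.404) × (-4.38%) = +1.7695%
%ΔTR ≈ %ΔP + %ΔQ = (-4.38%) + (+1.7695%) = -2.6105%

-2.61%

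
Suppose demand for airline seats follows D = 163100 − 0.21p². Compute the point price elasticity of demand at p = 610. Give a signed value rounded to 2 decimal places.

-1.84

dD/dp = −2·0.21·p = -256.2. At p = 610, D = 84959.
Ed = (dD/dp)·(p/D) = (-256.2) × (610/84959) = -1.8394…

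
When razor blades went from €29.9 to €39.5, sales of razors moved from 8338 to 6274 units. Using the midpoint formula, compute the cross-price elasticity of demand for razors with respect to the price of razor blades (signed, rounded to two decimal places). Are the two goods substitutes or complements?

%ΔQ_{razors} = (6274 − 8338)/avg = -2064/7306 = -0.282507…
%ΔP_{razor blades} = (39.5 − 29.9)/avg = 9.6/34.7 = 0.276657…
E_cross = (-2064/7306) / (9.6/34.7) = -1.0211…
E_cross < 0 ⇒ the goods are complements.

-1.02; complements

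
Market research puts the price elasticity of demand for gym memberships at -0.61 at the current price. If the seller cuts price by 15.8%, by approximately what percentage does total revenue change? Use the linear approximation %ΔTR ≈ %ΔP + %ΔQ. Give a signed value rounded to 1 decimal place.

%ΔQ ≈ Ed × %ΔP = (-0.61) × (-15.8%) = +9.6380%
%ΔTR ≈ %ΔP + %ΔQ = (-15.8%) + (+9.6380%) = -6.1620%

-6.2%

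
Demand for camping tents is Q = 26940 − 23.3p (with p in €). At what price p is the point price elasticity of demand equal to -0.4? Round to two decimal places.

330.35

Ed = −23.3p/(26940 − 23.3p). Set this equal to -0.4:
23.3p = 0.4·(26940 − 23.3p) ⇒ 23.3p(1 + 0.4) = 0.4·26940
p = 0.4·26940 / (23.3·1.4) = 330.3494…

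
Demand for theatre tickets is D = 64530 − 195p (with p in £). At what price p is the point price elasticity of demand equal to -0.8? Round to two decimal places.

147.08

Ed = −195p/(64530 − 195p). Set this equal to -0.8:
195p = 0.8·(64530 − 195p) ⇒ 195p(1 + 0.8) = 0.8·64530
p = 0.8·64530 / (195·1.8) = 147.0769…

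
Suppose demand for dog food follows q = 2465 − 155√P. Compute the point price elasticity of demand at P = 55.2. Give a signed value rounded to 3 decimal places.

dq/dP = −155/(2√P) = -10.4311. At P = 55.2, q = 1313.4.
Ed = (dq/dP)·(P/q) = (-10.4311) × (55.2/1313.4) = -0.43840…

-0.438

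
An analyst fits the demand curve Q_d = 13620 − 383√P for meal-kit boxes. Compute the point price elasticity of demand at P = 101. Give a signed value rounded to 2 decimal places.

dQ_d/dP = −383/(2√P) = -19.055. At P = 101, Q_d = 9770.9.
Ed = (dQ_d/dP)·(P/Q_d) = (-19.055) × (101/9770.9) = -0.1969…

-0.20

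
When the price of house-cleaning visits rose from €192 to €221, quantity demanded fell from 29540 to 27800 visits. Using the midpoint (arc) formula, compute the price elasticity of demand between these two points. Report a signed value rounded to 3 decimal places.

%ΔQ = (27800 − 29540) / [(29540 + 27800)/2] = -1740/28670 = -0.060690…
%ΔP = (221 − 192) / [(192 + 221)/2] = 29/206.5 = 0.140435…
Arc Ed = %ΔQ / %ΔP = (-1740/28670) / (29/206.5) = -0.43215…

-0.432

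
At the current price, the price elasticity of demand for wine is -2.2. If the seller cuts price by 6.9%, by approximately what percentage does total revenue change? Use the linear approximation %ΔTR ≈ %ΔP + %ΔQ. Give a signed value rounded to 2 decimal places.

%ΔQ ≈ Ed × %ΔP = (-2.2) × (-6.9%) = +15.1800%
%ΔTR ≈ %ΔP + %ΔQ = (-6.9%) + (+15.1800%) = +8.2800%

+8.28%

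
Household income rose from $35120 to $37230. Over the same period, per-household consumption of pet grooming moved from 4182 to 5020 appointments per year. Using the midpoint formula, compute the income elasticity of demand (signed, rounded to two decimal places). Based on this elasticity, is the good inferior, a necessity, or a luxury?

3.12; luxury

%ΔQ = (5020 − 4182)/[( 4182 + 5020)/2] = 838/4601 = 0.182134…
%ΔIncome = (37230 − 35120)/[( 35120 + 37230)/2] = 2110/36175 = 0.058327…
E_income = (838/4601) / (2110/36175) = 3.1226…
E_income > 1 ⇒ normal good, luxury.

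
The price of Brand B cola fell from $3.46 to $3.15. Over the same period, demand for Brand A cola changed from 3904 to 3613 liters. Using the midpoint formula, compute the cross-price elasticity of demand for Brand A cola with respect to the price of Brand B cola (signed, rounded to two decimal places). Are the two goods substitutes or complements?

%ΔQ_{Brand A cola} = (3613 − 3904)/avg = -291/3758.5 = -0.077424…
%ΔP_{Brand B cola} = (3.15 − 3.46)/avg = -0.31/3.305 = -0.093797…
E_cross = (-291/3758.5) / (-0.31/3.305) = 0.8254…
E_cross > 0 ⇒ the goods are substitutes.

0.83; substitutes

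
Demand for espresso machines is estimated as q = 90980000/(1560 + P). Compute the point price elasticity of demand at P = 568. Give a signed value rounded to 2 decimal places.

dq/dP = −90980000/(1560 + P)² = -20.0911. At P = 568, q = 42753.8.
Ed = (dq/dP)·(P/q) = (-20.0911) × (568/42753.8) = -0.2669…

-0.27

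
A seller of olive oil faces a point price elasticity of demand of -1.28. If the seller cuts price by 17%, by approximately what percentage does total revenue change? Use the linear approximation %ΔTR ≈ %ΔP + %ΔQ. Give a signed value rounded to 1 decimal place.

+4.8%

%ΔQ ≈ Ed × %ΔP = (-1.28) × (-17%) = +21.7600%
%ΔTR ≈ %ΔP + %ΔQ = (-17%) + (+21.7600%) = +4.7600%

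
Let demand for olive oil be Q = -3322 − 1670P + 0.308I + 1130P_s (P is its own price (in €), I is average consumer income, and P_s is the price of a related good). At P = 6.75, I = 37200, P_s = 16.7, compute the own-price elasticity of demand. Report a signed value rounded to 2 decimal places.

-0.72

At the given values, Q = -3322 − 1670(6.75) + 0.308(37200) + 1130(16.7) = 15734.1.
∂Q/∂P = −1670.
E = (-1670) × (6.75/15734.1) = -0.7164…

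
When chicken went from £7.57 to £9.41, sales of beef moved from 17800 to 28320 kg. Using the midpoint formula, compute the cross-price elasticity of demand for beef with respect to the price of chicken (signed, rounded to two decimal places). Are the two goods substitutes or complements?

2.10; substitutes

%ΔQ_{beef} = (28320 − 17800)/avg = 10520/23060 = 0.456201…
%ΔP_{chicken} = (9.41 − 7.57)/avg = 1.84/8.49 = 0.216725…
E_cross = (10520/23060) / (1.84/8.49) = 2.1049…
E_cross > 0 ⇒ the goods are substitutes.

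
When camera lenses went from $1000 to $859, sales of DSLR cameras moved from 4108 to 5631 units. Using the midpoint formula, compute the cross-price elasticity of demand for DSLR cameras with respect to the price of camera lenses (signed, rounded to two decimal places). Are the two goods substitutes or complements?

%ΔQ_{DSLR cameras} = (5631 − 4108)/avg = 1523/4869.5 = 0.312763…
%ΔP_{camera lenses} = (859 − 1000)/avg = -141/929.5 = -0.151694…
E_cross = (1523/4869.5) / (-141/929.5) = -2.0617…
E_cross < 0 ⇒ the goods are complements.

-2.06; complements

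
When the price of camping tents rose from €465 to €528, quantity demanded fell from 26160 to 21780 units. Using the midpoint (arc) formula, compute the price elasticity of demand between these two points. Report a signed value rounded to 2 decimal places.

%ΔQ = (21780 − 26160) / [(26160 + 21780)/2] = -4380/23970 = -0.182728…
%ΔP = (528 − 465) / [(465 + 528)/2] = 63/496.5 = 0.126888…
Arc Ed = %ΔQ / %ΔP = (-4380/23970) / (63/496.5) = -1.4400…

-1.44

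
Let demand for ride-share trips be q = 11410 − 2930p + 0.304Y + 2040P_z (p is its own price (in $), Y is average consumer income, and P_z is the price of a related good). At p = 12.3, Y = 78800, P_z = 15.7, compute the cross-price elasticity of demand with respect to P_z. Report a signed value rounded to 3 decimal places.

1.021

At the given values, q = 11410 − 2930(12.3) + 0.304(78800) + 2040(15.7) = 31354.2.
∂q/∂P_z = 2040.
E = (2040) × (15.7/31354.2) = 1.02148…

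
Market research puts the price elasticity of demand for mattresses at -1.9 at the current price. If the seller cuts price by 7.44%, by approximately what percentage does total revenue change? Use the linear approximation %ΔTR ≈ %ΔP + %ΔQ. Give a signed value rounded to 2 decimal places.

+6.70%

%ΔQ ≈ Ed × %ΔP = (-1.9) × (-7.44%) = +14.1360%
%ΔTR ≈ %ΔP + %ΔQ = (-7.44%) + (+14.1360%) = +6.6960%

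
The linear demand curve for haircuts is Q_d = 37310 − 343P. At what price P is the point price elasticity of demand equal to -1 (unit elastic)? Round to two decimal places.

54.39

Ed = −343P/(37310 − 343P). Set this equal to -1:
343P = 1·(37310 − 343P) ⇒ 343P(1 + 1) = 1·37310
P = 1·37310 / (343·2) = 54.3877…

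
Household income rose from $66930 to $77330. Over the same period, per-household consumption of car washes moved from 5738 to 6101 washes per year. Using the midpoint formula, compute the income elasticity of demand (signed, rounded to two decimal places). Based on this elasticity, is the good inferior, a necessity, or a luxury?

%ΔQ = (6101 − 5738)/[( 5738 + 6101)/2] = 363/5919.5 = 0.061322…
%ΔIncome = (77330 − 66930)/[( 66930 + 77330)/2] = 10400/72130 = 0.144184…
E_income = (363/5919.5) / (10400/72130) = 0.4253…
0 < E_income < 1 ⇒ normal good, necessity.

0.43; necessity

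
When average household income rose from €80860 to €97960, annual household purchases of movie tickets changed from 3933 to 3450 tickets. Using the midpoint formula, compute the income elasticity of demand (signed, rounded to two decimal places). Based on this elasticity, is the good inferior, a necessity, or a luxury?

-0.68; inferior

%ΔQ = (3450 − 3933)/[( 3933 + 3450)/2] = -483/3691.5 = -0.130841…
%ΔIncome = (97960 − 80860)/[( 80860 + 97960)/2] = 17100/89410 = 0.191253…
E_income = (-483/3691.5) / (17100/89410) = -0.6841…
E_income < 0 ⇒ inferior good.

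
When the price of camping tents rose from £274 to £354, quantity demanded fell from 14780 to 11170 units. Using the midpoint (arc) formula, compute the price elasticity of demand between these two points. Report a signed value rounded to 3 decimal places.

%ΔQ = (11170 − 14780) / [(14780 + 11170)/2] = -3610/12975 = -0.278227…
%ΔP = (354 − 274) / [(274 + 354)/2] = 80/314 = 0.254777…
Arc Ed = %ΔQ / %ΔP = (-3610/12975) / (80/314) = -1.09204…

-1.092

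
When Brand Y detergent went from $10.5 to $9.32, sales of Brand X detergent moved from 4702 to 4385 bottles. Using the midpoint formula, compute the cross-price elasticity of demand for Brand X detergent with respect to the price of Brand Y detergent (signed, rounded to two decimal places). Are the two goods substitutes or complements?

%ΔQ_{Brand X detergent} = (4385 − 4702)/avg = -317/4543.5 = -0.069770…
%ΔP_{Brand Y detergent} = (9.32 − 10.5)/avg = -1.18/9.91 = -0.119071…
E_cross = (-317/4543.5) / (-1.18/9.91) = 0.5859…
E_cross > 0 ⇒ the goods are substitutes.

0.59; substitutes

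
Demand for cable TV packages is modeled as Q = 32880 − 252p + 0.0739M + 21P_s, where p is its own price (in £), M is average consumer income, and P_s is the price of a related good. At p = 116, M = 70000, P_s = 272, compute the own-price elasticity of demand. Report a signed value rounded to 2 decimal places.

At the given values, Q = 32880 − 252(116) + 0.0739(70000) + 21(272) = 14533.
∂Q/∂p = −252.
E = (-252) × (116/14533) = -2.0114…

-2.01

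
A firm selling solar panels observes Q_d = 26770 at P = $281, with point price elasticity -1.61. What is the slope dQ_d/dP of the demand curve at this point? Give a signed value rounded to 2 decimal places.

Ed = (dQ_d/dP)·(P/Q_d) ⇒ dQ_d/dP = Ed·Q_d/P = (-1.61)·26770/281 = -153.3797…

-153.38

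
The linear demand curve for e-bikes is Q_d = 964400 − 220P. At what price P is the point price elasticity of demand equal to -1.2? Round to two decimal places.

2391.07

Ed = −220P/(964400 − 220P). Set this equal to -1.2:
220P = 1.2·(964400 − 220P) ⇒ 220P(1 + 1.2) = 1.2·964400
P = 1.2·964400 / (220·2.2) = 2391.0743…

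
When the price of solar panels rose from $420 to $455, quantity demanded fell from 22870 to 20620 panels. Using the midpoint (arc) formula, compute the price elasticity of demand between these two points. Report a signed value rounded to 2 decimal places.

%ΔQ = (20620 − 22870) / [(22870 + 20620)/2] = -2250/21745 = -0.103472…
%ΔP = (455 − 420) / [(420 + 455)/2] = 35/437.5 = 0.08
Arc Ed = %ΔQ / %ΔP = (-2250/21745) / (35/437.5) = -1.2934…

-1.29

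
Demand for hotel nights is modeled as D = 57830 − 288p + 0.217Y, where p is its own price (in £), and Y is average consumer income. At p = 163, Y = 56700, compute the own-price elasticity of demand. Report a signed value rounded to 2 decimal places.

At the given values, D = 57830 − 288(163) + 0.217(56700) = 23189.9.
∂D/∂p = −288.
E = (-288) × (163/23189.9) = -2.0243…

-2.02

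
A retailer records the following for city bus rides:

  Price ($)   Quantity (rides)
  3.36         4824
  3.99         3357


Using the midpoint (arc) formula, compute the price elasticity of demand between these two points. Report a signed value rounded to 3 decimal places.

%ΔQ = (3357 − 4824) / [(4824 + 3357)/2] = -1467/4090.5 = -0.358635…
%ΔP = (3.99 − 3.36) / [(3.36 + 3.99)/2] = 0.63/3.675 = 0.171428…
Arc Ed = %ΔQ / %ΔP = (-1467/4090.5) / (0.63/3.675) = -2.09204…

-2.092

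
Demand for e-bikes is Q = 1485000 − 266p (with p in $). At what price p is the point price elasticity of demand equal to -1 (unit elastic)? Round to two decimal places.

2791.35

Ed = −266p/(1485000 − 266p). Set this equal to -1:
266p = 1·(1485000 − 266p) ⇒ 266p(1 + 1) = 1·1485000
p = 1·1485000 / (266·2) = 2791.3533…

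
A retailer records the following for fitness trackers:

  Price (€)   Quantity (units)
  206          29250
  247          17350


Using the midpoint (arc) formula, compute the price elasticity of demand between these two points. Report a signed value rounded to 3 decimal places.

-2.821

%ΔQ = (17350 − 29250) / [(29250 + 17350)/2] = -11900/23300 = -0.510729…
%ΔP = (247 − 206) / [(206 + 247)/2] = 41/226.5 = 0.181015…
Arc Ed = %ΔQ / %ΔP = (-11900/23300) / (41/226.5) = -2.82146…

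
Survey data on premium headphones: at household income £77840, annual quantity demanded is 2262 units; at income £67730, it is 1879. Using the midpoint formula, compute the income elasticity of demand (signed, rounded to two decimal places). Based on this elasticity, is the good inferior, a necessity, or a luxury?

%ΔQ = (1879 − 2262)/[( 2262 + 1879)/2] = -383/2070.5 = -0.184979…
%ΔIncome = (67730 − 77840)/[( 77840 + 67730)/2] = -10110/72785 = -0.138902…
E_income = (-383/2070.5) / (-10110/72785) = 1.3317…
E_income > 1 ⇒ normal good, luxury.

1.33; luxury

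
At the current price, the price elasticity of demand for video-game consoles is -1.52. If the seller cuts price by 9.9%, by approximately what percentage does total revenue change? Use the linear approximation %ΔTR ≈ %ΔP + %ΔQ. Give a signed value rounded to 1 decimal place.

%ΔQ ≈ Ed × %ΔP = (-1.52) × (-9.9%) = +15.0480%
%ΔTR ≈ %ΔP + %ΔQ = (-9.9%) + (+15.0480%) = +5.1480%

+5.1%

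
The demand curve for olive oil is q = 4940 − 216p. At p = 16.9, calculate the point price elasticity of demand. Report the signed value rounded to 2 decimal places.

dq/dp = −216. At p = 16.9, q = 4940 − 216(16.9) = 1289.6.
Ed = (dq/dp)·(p/q) = −216 × (16.9/1289.6) = -2.8306…

-2.83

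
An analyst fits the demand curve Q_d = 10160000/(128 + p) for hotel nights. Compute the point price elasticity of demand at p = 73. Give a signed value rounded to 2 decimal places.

-0.36

dQ_d/dp = −10160000/(128 + p)² = -251.479. At p = 73, Q_d = 50547.3.
Ed = (dQ_d/dp)·(p/Q_d) = (-251.479) × (73/50547.3) = -0.3631…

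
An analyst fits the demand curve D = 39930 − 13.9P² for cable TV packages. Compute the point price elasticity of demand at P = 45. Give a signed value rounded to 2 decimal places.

dD/dP = −2·13.9·P = -1251. At P = 45, D = 11782.5.
Ed = (dD/dP)·(P/D) = (-1251) × (45/11782.5) = -4.7778…

-4.78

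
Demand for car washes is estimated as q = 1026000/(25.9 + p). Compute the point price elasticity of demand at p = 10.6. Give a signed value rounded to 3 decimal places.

dq/dp = −1026000/(25.9 + p)² = -770.126. At p = 10.6, q = 28109.6.
Ed = (dq/dp)·(p/q) = (-770.126) × (10.6/28109.6) = -0.29041…

-0.290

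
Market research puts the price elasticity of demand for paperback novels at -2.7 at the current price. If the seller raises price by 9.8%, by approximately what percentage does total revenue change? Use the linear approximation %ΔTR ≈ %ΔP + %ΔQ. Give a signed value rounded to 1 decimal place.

%ΔQ ≈ Ed × %ΔP = (-2.7) × (+9.8%) = -26.4600%
%ΔTR ≈ %ΔP + %ΔQ = (+9.8%) + (-26.4600%) = -16.6600%

-16.7%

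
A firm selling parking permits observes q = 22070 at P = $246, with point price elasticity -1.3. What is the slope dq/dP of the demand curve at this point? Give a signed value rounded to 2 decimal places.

Ed = (dq/dP)·(P/q) ⇒ dq/dP = Ed·q/P = (-1.3)·22070/246 = -116.6300…

-116.63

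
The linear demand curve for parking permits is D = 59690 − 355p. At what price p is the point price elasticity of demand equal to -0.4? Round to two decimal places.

48.04

Ed = −355p/(59690 − 355p). Set this equal to -0.4:
355p = 0.4·(59690 − 355p) ⇒ 355p(1 + 0.4) = 0.4·59690
p = 0.4·59690 / (355·1.4) = 48.0402…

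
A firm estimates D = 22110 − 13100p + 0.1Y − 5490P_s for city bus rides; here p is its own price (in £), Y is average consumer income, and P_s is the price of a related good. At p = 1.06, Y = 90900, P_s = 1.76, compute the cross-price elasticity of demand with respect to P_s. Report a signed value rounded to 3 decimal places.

At the given values, D = 22110 − 13100(1.06) + 0.1(90900) − 5490(1.76) = 7651.6.
∂D/∂P_s = -5490.
E = (-5490) × (1.76/7651.6) = -1.26279…

-1.263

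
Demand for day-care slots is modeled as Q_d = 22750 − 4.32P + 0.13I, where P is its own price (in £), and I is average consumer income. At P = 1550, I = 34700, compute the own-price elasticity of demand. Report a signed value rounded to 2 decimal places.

-0.33

At the given values, Q_d = 22750 − 4.32(1550) + 0.13(34700) = 20565.
∂Q_d/∂P = −4.32.
E = (-4.32) × (1550/20565) = -0.3256…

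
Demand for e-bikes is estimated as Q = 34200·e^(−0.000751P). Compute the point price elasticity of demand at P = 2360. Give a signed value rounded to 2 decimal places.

-1.77

dQ/dP = −0.000751·Q = -4.36455. At P = 2360, Q = 5811.66.
Ed = (dQ/dP)·(P/Q) = (-4.36455) × (2360/5811.66) = -1.7723…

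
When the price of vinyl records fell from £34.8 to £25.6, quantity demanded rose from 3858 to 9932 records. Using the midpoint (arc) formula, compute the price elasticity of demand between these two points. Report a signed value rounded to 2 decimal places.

-2.89

%ΔQ = (9932 − 3858) / [(3858 + 9932)/2] = 6074/6895 = 0.880928…
%ΔP = (25.6 − 34.8) / [(34.8 + 25.6)/2] = -9.2/30.2 = -0.304635…
Arc Ed = %ΔQ / %ΔP = (6074/6895) / (-9.2/30.2) = -2.8917…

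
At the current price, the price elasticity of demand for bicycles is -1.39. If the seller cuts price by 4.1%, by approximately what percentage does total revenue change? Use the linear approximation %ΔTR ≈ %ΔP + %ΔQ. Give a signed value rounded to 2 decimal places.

%ΔQ ≈ Ed × %ΔP = (-1.39) × (-4.1%) = +5.6990%
%ΔTR ≈ %ΔP + %ΔQ = (-4.1%) + (+5.6990%) = +1.5990%

+1.60%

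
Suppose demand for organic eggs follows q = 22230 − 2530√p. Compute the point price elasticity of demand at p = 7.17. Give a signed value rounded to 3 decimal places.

dq/dp = −2530/(2√p) = -472.423. At p = 7.17, q = 15455.5.
Ed = (dq/dp)·(p/q) = (-472.423) × (7.17/15455.5) = -0.21916…

-0.219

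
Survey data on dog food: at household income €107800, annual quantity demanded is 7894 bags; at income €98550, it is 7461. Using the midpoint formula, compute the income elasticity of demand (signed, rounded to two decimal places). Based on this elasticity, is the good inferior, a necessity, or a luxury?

%ΔQ = (7461 − 7894)/[( 7894 + 7461)/2] = -433/7677.5 = -0.056398…
%ΔIncome = (98550 − 107800)/[( 107800 + 98550)/2] = -9250/103175 = -0.089653…
E_income = (-433/7677.5) / (-9250/103175) = 0.6290…
0 < E_income < 1 ⇒ normal good, necessity.

0.63; necessity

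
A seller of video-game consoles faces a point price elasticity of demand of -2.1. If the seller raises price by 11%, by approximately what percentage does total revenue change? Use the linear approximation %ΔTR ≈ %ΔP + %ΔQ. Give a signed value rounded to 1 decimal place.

-12.1%

%ΔQ ≈ Ed × %ΔP = (-2.1) × (+11%) = -23.1000%
%ΔTR ≈ %ΔP + %ΔQ = (+11%) + (-23.1000%) = -12.1000%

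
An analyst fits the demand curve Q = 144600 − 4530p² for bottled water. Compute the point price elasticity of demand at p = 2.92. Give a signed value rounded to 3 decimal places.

dQ/dp = −2·4530·p = -26455.2. At p = 2.92, Q = 105975.408.
Ed = (dQ/dp)·(p/Q) = (-26455.2) × (2.92/105975.408) = -0.72893…

-0.729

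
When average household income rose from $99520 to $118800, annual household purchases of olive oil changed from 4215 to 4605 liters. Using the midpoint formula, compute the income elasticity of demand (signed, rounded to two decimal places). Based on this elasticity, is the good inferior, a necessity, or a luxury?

%ΔQ = (4605 − 4215)/[( 4215 + 4605)/2] = 390/4410 = 0.088435…
%ΔIncome = (118800 − 99520)/[( 99520 + 118800)/2] = 19280/109160 = 0.176621…
E_income = (390/4410) / (19280/109160) = 0.5007…
0 < E_income < 1 ⇒ normal good, necessity.

0.50; necessity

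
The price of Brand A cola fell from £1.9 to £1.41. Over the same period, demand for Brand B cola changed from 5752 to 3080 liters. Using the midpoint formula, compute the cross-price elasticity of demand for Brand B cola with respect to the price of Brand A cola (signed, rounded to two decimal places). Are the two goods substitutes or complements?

2.04; substitutes

%ΔQ_{Brand B cola} = (3080 − 5752)/avg = -2672/4416 = -0.605072…
%ΔP_{Brand A cola} = (1.41 − 1.9)/avg = -0.49/1.655 = -0.296072…
E_cross = (-2672/4416) / (-0.49/1.655) = 2.0436…
E_cross > 0 ⇒ the goods are substitutes.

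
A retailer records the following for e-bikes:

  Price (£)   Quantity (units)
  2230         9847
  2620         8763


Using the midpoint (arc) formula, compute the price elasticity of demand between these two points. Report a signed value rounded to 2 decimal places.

-0.72

%ΔQ = (8763 − 9847) / [(9847 + 8763)/2] = -1084/9305 = -0.116496…
%ΔP = (2620 − 2230) / [(2230 + 2620)/2] = 390/2425 = 0.160824…
Arc Ed = %ΔQ / %ΔP = (-1084/9305) / (390/2425) = -0.7243…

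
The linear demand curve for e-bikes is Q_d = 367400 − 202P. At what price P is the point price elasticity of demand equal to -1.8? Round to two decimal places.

1169.24

Ed = −202P/(367400 − 202P). Set this equal to -1.8:
202P = 1.8·(367400 − 202P) ⇒ 202P(1 + 1.8) = 1.8·367400
P = 1.8·367400 / (202·2.8) = 1169.2362…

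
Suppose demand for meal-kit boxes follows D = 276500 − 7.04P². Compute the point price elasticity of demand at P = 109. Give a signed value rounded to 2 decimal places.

dD/dP = −2·7.04·P = -1534.72. At P = 109, D = 192857.76.
Ed = (dD/dP)·(P/D) = (-1534.72) × (109/192857.76) = -0.8673…

-0.87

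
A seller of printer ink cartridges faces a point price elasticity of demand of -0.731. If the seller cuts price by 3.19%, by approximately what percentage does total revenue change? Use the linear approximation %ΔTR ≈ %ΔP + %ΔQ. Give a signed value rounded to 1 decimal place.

%ΔQ ≈ Ed × %ΔP = (-0.731) × (-3.19%) = +2.3319%
%ΔTR ≈ %ΔP + %ΔQ = (-3.19%) + (+2.3319%) = -0.8581%

-0.9%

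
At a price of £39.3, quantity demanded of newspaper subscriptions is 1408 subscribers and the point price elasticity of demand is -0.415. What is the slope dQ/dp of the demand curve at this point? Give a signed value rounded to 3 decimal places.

Ed = (dQ/dp)·(p/Q) ⇒ dQ/dp = Ed·Q/p = (-0.415)·1408/39.3 = -14.86819…

-14.868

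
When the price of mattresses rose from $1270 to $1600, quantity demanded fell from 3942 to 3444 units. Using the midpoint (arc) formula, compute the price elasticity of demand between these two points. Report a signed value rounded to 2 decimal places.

-0.59

%ΔQ = (3444 − 3942) / [(3942 + 3444)/2] = -498/3693 = -0.134849…
%ΔP = (1600 − 1270) / [(1270 + 1600)/2] = 330/1435 = 0.229965…
Arc Ed = %ΔQ / %ΔP = (-498/3693) / (330/1435) = -0.5863…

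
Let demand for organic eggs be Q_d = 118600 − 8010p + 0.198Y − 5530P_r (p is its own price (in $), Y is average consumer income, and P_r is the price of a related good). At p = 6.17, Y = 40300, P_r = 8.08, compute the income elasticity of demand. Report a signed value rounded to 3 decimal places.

At the given values, Q_d = 118600 − 8010(6.17) + 0.198(40300) − 5530(8.08) = 32475.3.
∂Q_d/∂Y = 0.198.
E = (0.198) × (40300/32475.3) = 0.24570…

0.246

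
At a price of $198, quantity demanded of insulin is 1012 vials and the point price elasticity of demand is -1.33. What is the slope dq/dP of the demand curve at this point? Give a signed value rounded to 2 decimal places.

-6.80

Ed = (dq/dP)·(P/q) ⇒ dq/dP = Ed·q/P = (-1.33)·1012/198 = -6.7977…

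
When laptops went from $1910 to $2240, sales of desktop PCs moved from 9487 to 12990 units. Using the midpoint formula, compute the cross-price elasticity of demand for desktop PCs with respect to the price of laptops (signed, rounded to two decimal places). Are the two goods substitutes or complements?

1.96; substitutes

%ΔQ_{desktop PCs} = (12990 − 9487)/avg = 3503/11238.5 = 0.311696…
%ΔP_{laptops} = (2240 − 1910)/avg = 330/2075 = 0.159036…
E_cross = (3503/11238.5) / (330/2075) = 1.9599…
E_cross > 0 ⇒ the goods are substitutes.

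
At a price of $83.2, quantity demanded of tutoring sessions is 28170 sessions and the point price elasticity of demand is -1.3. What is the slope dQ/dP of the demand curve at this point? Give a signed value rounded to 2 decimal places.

-440.16

Ed = (dQ/dP)·(P/Q) ⇒ dQ/dP = Ed·Q/P = (-1.3)·28170/83.2 = -440.1562…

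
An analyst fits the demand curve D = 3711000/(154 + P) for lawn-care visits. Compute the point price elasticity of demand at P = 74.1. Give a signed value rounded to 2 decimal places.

-0.32

dD/dP = −3711000/(154 + P)² = -71.3248. At P = 74.1, D = 16269.2.
Ed = (dD/dP)·(P/D) = (-71.3248) × (74.1/16269.2) = -0.3248…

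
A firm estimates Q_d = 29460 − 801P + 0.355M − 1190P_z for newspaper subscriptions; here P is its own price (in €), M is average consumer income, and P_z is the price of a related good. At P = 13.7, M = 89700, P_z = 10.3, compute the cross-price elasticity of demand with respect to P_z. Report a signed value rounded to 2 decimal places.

At the given values, Q_d = 29460 − 801(13.7) + 0.355(89700) − 1190(10.3) = 38072.8.
∂Q_d/∂P_z = -1190.
E = (-1190) × (10.3/38072.8) = -0.3219…

-0.32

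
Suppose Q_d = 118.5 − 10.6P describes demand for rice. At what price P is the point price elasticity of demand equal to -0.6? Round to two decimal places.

Ed = −10.6P/(118.5 − 10.6P). Set this equal to -0.6:
10.6P = 0.6·(118.5 − 10.6P) ⇒ 10.6P(1 + 0.6) = 0.6·118.5
P = 0.6·118.5 / (10.6·1.6) = 4.1922…

4.19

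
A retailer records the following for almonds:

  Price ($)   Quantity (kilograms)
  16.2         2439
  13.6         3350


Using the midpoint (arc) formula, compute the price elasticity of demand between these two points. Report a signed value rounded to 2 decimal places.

-1.80

%ΔQ = (3350 − 2439) / [(2439 + 3350)/2] = 911/2894.5 = 0.314734…
%ΔP = (13.6 − 16.2) / [(16.2 + 13.6)/2] = -2.6/14.9 = -0.174496…
Arc Ed = %ΔQ / %ΔP = (911/2894.5) / (-2.6/14.9) = -1.8036…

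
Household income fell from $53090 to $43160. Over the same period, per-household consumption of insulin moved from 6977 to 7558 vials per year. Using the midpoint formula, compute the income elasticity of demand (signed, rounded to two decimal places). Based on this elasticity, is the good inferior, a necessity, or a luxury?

-0.39; inferior

%ΔQ = (7558 − 6977)/[( 6977 + 7558)/2] = 581/7267.5 = 0.079944…
%ΔIncome = (43160 − 53090)/[( 53090 + 43160)/2] = -9930/48125 = -0.206337…
E_income = (581/7267.5) / (-9930/48125) = -0.3874…
E_income < 0 ⇒ inferior good.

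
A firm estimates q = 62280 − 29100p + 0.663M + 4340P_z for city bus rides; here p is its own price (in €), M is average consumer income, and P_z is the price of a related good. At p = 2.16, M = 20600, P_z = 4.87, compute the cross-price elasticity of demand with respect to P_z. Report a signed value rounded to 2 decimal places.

0.62

At the given values, q = 62280 − 29100(2.16) + 0.663(20600) + 4340(4.87) = 34217.6.
∂q/∂P_z = 4340.
E = (4340) × (4.87/34217.6) = 0.6176…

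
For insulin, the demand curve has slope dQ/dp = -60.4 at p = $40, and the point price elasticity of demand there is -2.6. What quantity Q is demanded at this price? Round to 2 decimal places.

929.23

Ed = (dQ/dp)·(p/Q) ⇒ Q = (dQ/dp)·p/Ed = (-60.4)·40/(-2.6) = 929.2307…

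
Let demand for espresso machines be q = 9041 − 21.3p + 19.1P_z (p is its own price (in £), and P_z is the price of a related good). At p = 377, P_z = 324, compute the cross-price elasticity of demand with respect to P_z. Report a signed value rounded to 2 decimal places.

0.86

At the given values, q = 9041 − 21.3(377) + 19.1(324) = 7199.3.
∂q/∂P_z = 19.1.
E = (19.1) × (324/7199.3) = 0.8595…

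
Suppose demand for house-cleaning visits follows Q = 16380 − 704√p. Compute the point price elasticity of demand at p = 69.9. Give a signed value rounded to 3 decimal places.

dQ/dp = −704/(2√p) = -42.1021. At p = 69.9, Q = 10494.1.
Ed = (dQ/dp)·(p/Q) = (-42.1021) × (69.9/10494.1) = -0.28043…

-0.280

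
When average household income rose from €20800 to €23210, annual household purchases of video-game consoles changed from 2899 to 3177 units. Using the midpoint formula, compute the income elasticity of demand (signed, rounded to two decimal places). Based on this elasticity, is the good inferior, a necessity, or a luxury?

%ΔQ = (3177 − 2899)/[( 2899 + 3177)/2] = 278/3038 = 0.091507…
%ΔIncome = (23210 − 20800)/[( 20800 + 23210)/2] = 2410/22005 = 0.109520…
E_income = (278/3038) / (2410/22005) = 0.8355…
0 < E_income < 1 ⇒ normal good, necessity.

0.84; necessity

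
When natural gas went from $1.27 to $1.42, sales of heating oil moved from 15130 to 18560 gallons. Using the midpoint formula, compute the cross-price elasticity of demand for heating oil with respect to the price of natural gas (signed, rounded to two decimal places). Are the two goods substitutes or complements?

1.83; substitutes

%ΔQ_{heating oil} = (18560 − 15130)/avg = 3430/16845 = 0.203621…
%ΔP_{natural gas} = (1.42 − 1.27)/avg = 0.15/1.345 = 0.111524…
E_cross = (3430/16845) / (0.15/1.345) = 1.8258…
E_cross > 0 ⇒ the goods are substitutes.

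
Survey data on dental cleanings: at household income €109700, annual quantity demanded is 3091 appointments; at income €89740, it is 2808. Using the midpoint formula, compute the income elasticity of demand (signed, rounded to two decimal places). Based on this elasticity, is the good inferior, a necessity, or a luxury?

0.48; necessity

%ΔQ = (2808 − 3091)/[( 3091 + 2808)/2] = -283/2949.5 = -0.095948…
%ΔIncome = (89740 − 109700)/[( 109700 + 89740)/2] = -19960/99720 = -0.200160…
E_income = (-283/2949.5) / (-19960/99720) = 0.4793…
0 < E_income < 1 ⇒ normal good, necessity.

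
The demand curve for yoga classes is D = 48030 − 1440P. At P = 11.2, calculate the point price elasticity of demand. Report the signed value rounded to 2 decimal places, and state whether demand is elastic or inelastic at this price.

-0.51; inelastic

dD/dP = −1440. At P = 11.2, D = 48030 − 1440(11.2) = 31902.
Ed = (dD/dP)·(P/D) = −1440 × (11.2/31902) = -0.5055…
|Ed| = 0.51 < 1, so demand is inelastic.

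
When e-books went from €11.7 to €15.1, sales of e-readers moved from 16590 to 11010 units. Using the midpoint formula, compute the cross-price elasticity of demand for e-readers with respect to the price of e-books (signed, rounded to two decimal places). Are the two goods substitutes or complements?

-1.59; complements

%ΔQ_{e-readers} = (11010 − 16590)/avg = -5580/13800 = -0.404347…
%ΔP_{e-books} = (15.1 − 11.7)/avg = 3.4/13.4 = 0.253731…
E_cross = (-5580/13800) / (3.4/13.4) = -1.5936…
E_cross < 0 ⇒ the goods are complements.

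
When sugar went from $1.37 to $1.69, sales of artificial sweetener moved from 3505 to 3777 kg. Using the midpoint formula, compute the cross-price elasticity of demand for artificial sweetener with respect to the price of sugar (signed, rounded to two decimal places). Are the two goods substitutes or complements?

0.36; substitutes

%ΔQ_{artificial sweetener} = (3777 − 3505)/avg = 272/3641 = 0.074704…
%ΔP_{sugar} = (1.69 − 1.37)/avg = 0.32/1.53 = 0.209150…
E_cross = (272/3641) / (0.32/1.53) = 0.3571…
E_cross > 0 ⇒ the goods are substitutes.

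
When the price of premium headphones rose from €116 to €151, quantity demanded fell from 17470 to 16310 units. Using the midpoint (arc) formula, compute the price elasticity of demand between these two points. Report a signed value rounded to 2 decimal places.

%ΔQ = (16310 − 17470) / [(17470 + 16310)/2] = -1160/16890 = -0.068679…
%ΔP = (151 − 116) / [(116 + 151)/2] = 35/133.5 = 0.262172…
Arc Ed = %ΔQ / %ΔP = (-1160/16890) / (35/133.5) = -0.2619…

-0.26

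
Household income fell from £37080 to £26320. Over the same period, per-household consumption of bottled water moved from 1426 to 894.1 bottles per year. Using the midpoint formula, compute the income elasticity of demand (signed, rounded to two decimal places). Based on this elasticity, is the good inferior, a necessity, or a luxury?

%ΔQ = (894.1 − 1426)/[( 1426 + 894.1)/2] = -531.9/1160.05 = -0.458514…
%ΔIncome = (26320 − 37080)/[( 37080 + 26320)/2] = -10760/31700 = -0.339432…
E_income = (-531.9/1160.05) / (-10760/31700) = 1.3508…
E_income > 1 ⇒ normal good, luxury.

1.35; luxury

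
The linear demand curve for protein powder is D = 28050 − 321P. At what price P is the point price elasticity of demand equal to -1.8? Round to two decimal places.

56.17

Ed = −321P/(28050 − 321P). Set this equal to -1.8:
321P = 1.8·(28050 − 321P) ⇒ 321P(1 + 1.8) = 1.8·28050
P = 1.8·28050 / (321·2.8) = 56.1748…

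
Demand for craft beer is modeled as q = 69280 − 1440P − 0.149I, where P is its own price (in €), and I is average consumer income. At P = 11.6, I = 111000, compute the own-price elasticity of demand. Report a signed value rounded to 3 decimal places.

At the given values, q = 69280 − 1440(11.6) − 0.149(111000) = 36037.
∂q/∂P = −1440.
E = (-1440) × (11.6/36037) = -0.46352…

-0.464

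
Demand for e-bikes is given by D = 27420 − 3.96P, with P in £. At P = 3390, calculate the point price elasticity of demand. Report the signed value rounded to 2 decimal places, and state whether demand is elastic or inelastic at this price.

dD/dP = −3.96. At P = 3390, D = 27420 − 3.96(3390) = 13995.6.
Ed = (dD/dP)·(P/D) = −3.96 × (3390/13995.6) = -0.9591…
|Ed| = 0.96 < 1, so demand is inelastic.

-0.96; inelastic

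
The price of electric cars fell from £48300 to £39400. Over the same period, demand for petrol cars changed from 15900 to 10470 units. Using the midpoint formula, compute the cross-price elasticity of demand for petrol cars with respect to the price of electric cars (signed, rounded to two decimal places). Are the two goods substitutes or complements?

2.03; substitutes

%ΔQ_{petrol cars} = (10470 − 15900)/avg = -5430/13185 = -0.411831…
%ΔP_{electric cars} = (39400 − 48300)/avg = -8900/43850 = -0.202964…
E_cross = (-5430/13185) / (-8900/43850) = 2.0290…
E_cross > 0 ⇒ the goods are substitutes.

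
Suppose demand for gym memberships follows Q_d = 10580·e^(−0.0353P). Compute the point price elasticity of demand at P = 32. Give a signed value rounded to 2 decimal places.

-1.13

dQ_d/dP = −0.0353·Q_d = -120.693. At P = 32, Q_d = 3419.06.
Ed = (dQ_d/dP)·(P/Q_d) = (-120.693) × (32/3419.06) = -1.1296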